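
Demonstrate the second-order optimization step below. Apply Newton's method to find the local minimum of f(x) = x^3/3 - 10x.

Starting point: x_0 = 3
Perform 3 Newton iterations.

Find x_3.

f(x) = x^3/3 - 10x
f'(x) = x^2 - 10, f''(x) = 2x
Newton update: x_{n+1} = x_n - (x_n^2 - 10)/(2*x_n)
Step 1: x_0 = 3, f'=-1, f''=6, x_1 = 19/6
Step 2: x_1 = 19/6, f'=1/36, f''=19/3, x_2 = 721/228
Step 3: x_2 = 721/228, f'=1/51984, f''=721/114, x_3 = 1039681/328776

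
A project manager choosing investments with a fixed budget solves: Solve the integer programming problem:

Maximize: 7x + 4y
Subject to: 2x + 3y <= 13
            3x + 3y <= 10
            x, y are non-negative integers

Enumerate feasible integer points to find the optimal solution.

Constraint 1: 2x + 3y <= 13
Constraint 2: 3x + 3y <= 10
Feasible x range (need y >= 0): 0 <= x <= min(13/2, 10/3) => x in {0, ..., 3}.
Enumerate feasible integer points row by row (the coefficient of y is 4 > 0, so for each x the largest feasible y gives the best value):
  x = 0: y <= min((13 - 2*0)/3, (10 - 3*0)/3) => y in {0, ..., 3}; best 7*0 + 4*3 = 12
  x = 1: y <= min((13 - 2*1)/3, (10 - 3*1)/3) => y in {0, ..., 2}; best 7*1 + 4*2 = 15
  x = 2: y <= min((13 - 2*2)/3, (10 - 3*2)/3) => y in {0, ..., 1}; best 7*2 + 4*1 = 18
  x = 3: y <= min((13 - 2*3)/3, (10 - 3*3)/3) => y in {0}; best 7*3 + 4*0 = 21
The maximum 7x + 4y = 21 is achieved at x = 3, y = 0.
Check: 2*3 + 3*0 = 6 <= 13 and 3*3 + 3*0 = 9 <= 10.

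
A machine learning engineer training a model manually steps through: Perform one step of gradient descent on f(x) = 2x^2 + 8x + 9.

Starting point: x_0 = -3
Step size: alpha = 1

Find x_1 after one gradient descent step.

f(x) = 2x^2 + 8x + 9
f'(x) = 4x + 8
f'(-3) = 4*-3 + (8) = -4
x_1 = x_0 - alpha * f'(x_0) = -3 - 1 * -4 = 1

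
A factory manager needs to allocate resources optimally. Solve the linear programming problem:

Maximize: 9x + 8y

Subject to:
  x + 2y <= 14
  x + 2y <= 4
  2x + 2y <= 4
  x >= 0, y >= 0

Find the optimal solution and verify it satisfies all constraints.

Feasible vertices: (0, 0), (0, 2), (2, 0)
Objective 9x + 8y at each vertex:
  (0, 0): 0
  (0, 2): 16
  (2, 0): 18
Maximum is 18 at (2, 0).
Verify constraints at (x, y) = (2, 0):
  1*2 + 2*0 = 2 <= 14
  1*2 + 2*0 = 2 <= 4
  2*2 + 2*0 = 4 <= 4 (active)
  x = 2 >= 0, y = 0 >= 0. All constraints satisfied.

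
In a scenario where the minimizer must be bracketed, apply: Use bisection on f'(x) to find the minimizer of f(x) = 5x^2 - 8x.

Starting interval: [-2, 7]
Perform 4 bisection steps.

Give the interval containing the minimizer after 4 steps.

Finding critical point of f(x) = 5x^2 - 8x using bisection on f'(x) = 10x + -8.
f'(x) = 0 when x = 4/5.
Starting interval: [-2, 7]
Step 1: mid = 5/2, f'(mid) = 17, new interval = [-2, 5/2]
Step 2: mid = 1/4, f'(mid) = -11/2, new interval = [1/4, 5/2]
Step 3: mid = 11/8, f'(mid) = 23/4, new interval = [1/4, 11/8]
Step 4: mid = 13/16, f'(mid) = 1/8, new interval = [1/4, 13/16]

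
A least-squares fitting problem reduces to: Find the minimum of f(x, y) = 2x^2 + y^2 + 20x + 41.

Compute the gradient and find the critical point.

f(x,y) = 2x^2 + y^2 + 20x + 41
df/dx = 4x + (20) = 0  =>  x = -5
df/dy = 2y + (0) = 0  =>  y = 0
f(-5, 0) = 2*(-5)^2 + 1*(0)^2 + 20*(-5) + 41 = -9
Hessian is diagonal with entries 4, 2 > 0, so this is a minimum.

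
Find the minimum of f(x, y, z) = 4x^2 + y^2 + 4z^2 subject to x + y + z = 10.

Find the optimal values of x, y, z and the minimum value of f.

Using Lagrange multipliers on f = 4x^2 + y^2 + 4z^2 with constraint x + y + z = 10:
Conditions: 2*4*x = lambda, 2*1*y = lambda, 2*4*z = lambda
So x = lambda/8, y = lambda/2, z = lambda/8
Substituting into constraint: lambda * (3/4) = 10
lambda = 40/3
x = 5/3, y = 20/3, z = 5/3
Minimum value = 200/3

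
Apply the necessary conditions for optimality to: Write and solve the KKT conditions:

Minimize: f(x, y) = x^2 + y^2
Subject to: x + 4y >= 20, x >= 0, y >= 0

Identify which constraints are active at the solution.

KKT conditions for min x^2 + y^2 s.t. 1x + 4y >= 20, x >= 0, y >= 0:
Stationarity: 2x = mu*1 + mu_x, 2y = mu*4 + mu_y, with mu, mu_x, mu_y >= 0
Complementary slackness: mu*(x + 4y - 20) = 0, mu_x*x = 0, mu_y*y = 0
(0, 0) is infeasible (1*0 + 4*0 < 20), so if mu = 0 stationarity would force x = mu_x/2 >= 0, y = mu_y/2 >= 0 with mu_x*x = mu_y*y = 0, i.e. x = y = 0: contradiction. Hence mu > 0 and x + 4y = 20 is active.
Try x > 0, y > 0 (so mu_x = mu_y = 0): x = 1*mu/2, y = 4*mu/2
Substitute: 1*(1*mu/2) + 4*(4*mu/2) = 20
  mu*17/2 = 20 => mu = 40/17
x* = 20/17 > 0, y* = 80/17 > 0, consistent with mu_x = mu_y = 0.
f is convex and the constraints are linear, so this KKT point is the global minimum.
f* = 400/17
Active constraints: x + 4y >= 20 (holds with equality, mu = 40/17 > 0); x >= 0 and y >= 0 are inactive (mu_x = mu_y = 0).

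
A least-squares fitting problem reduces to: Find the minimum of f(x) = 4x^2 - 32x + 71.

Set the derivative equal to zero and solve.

f(x) = 4x^2 - 32x + 71
f'(x) = 8x + (-32) = 0
x = 32/8 = 4
f(4) = 7
Since f''(x) = 8 > 0, this is a minimum.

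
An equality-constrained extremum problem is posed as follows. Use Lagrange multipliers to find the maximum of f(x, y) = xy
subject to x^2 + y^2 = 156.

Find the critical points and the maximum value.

Lagrange conditions: y = 2*lambda*x and x = 2*lambda*y
If x = 0 then y = 0, violating the constraint, so x, y != 0.
Dividing: y/x = x/y => x^2 = y^2 => y = x or y = -x
Constraint: 2x^2 = 156 => x^2 = 78 => x = +/-sqrt(78)
Critical points: (sqrt(78), sqrt(78)), (-sqrt(78), -sqrt(78)), (sqrt(78), -sqrt(78)), (-sqrt(78), sqrt(78))
  y = x:  xy = x^2 = 78  at (sqrt(78), sqrt(78)) and (-sqrt(78), -sqrt(78))
  y = -x: xy = -x^2 = -78 at (sqrt(78), -sqrt(78)) and (-sqrt(78), sqrt(78))
Maximum xy = 78 at (sqrt(78), sqrt(78)) and (-sqrt(78), -sqrt(78))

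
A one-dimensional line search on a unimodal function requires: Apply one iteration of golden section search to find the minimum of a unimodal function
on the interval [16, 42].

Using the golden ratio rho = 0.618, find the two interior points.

Golden section search on [16, 42].
Golden ratio rho = 0.618 (approx).
Interior points:
  x_1 = 16 + (1-0.618)*26 = 25.9320
  x_2 = 16 + 0.618*26 = 32.0680
Compare f(x_1) and f(x_2) to determine which subinterval to keep.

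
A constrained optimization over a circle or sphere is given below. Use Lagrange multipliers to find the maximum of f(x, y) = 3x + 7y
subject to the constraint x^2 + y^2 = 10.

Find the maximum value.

Set up Lagrange conditions: grad f = lambda * grad g
  3 = 2*lambda*x
  7 = 2*lambda*y
From these: x/y = 3/7, so x = 3t, y = 7t for some t.
Substitute into constraint: (3t)^2 + (7t)^2 = 10
  t^2 * 58 = 10
  t = sqrt(10/58)
Maximum = 3*x + 7*y = (3^2 + 7^2)*t = 58 * sqrt(10/58) = sqrt(580)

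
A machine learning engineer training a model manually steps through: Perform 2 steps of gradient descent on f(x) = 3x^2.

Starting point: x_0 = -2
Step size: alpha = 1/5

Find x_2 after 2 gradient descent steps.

f(x) = 3x^2, f'(x) = 6x + (0)
Step 1: f'(-2) = -12, x_1 = -2 - 1/5 * -12 = 2/5
Step 2: f'(2/5) = 12/5, x_2 = 2/5 - 1/5 * 12/5 = -2/25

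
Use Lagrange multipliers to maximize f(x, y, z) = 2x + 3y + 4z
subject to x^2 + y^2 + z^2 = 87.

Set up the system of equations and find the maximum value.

Lagrange conditions: 2 = 2*lambda*x, 3 = 2*lambda*y, 4 = 2*lambda*z
So x:2 = y:3 = z:4, i.e. x = 2t, y = 3t, z = 4t
Constraint: t^2*(2^2 + 3^2 + 4^2) = 87
  t^2 * 29 = 87  =>  t = sqrt(3)
Maximum = 2*2t + 3*3t + 4*4t = 29*sqrt(3) = sqrt(2523)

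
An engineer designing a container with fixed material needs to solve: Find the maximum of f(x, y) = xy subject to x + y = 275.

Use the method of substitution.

Substitute y = 275 - x into f(x,y) = xy:
g(x) = x(275 - x) = 275x - x^2
g'(x) = 275 - 2x = 0  =>  x = 275/2
y = 275 - 275/2 = 275/2
Maximum value = (275/2) * (275/2) = 75625/4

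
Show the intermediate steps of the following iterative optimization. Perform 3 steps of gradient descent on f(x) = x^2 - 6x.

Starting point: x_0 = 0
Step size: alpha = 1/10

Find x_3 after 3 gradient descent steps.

f(x) = x^2 - 6x, f'(x) = 2x + (-6)
Step 1: f'(0) = -6, x_1 = 0 - 1/10 * -6 = 3/5
Step 2: f'(3/5) = -24/5, x_2 = 3/5 - 1/10 * -24/5 = 27/25
Step 3: f'(27/25) = -96/25, x_3 = 27/25 - 1/10 * -96/25 = 183/125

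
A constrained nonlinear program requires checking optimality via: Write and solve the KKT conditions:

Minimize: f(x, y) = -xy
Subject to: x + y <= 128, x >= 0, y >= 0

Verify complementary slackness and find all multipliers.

Problem: min -xy s.t. x + y <= 128 (multiplier lambda), x >= 0 (mu_x), y >= 0 (mu_y)
KKT stationarity: -y + lambda - mu_x = 0, -x + lambda - mu_y = 0, with lambda, mu_x, mu_y >= 0
Complementary slackness: lambda*(x + y - 128) = 0, mu_x*x = 0, mu_y*y = 0
If lambda = 0: y = -mu_x <= 0 and x = -mu_y <= 0 force x = y = 0 with f = 0; but x = y = 64 is feasible with f = -4096 < 0, so this is not the minimum. Hence lambda > 0 and x + y = 128.
Try x > 0, y > 0 (so mu_x = mu_y = 0): y = lambda, x = lambda => x = y = lambda
x + y = 128 => 2*lambda = 128 => lambda = 64
x* = y* = 64 > 0, consistent with mu_x = mu_y = 0.
(Any feasible point with x = 0 or y = 0 has f = 0 > -4096, so the minimum is not on those boundaries.)
min(-xy) = -4096 (i.e. max xy = 4096)
Multipliers: lambda = 64, mu_x = 0, mu_y = 0
Complementary slackness: lambda*(x + y - 128) = 64*(64 + 64 - 128) = 0, mu_x*x = 0*64 = 0, mu_y*y = 0*64 = 0. Satisfied.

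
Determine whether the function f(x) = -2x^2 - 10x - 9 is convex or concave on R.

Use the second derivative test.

f(x) = -2x^2 - 10x - 9
f'(x) = -4x - 10
f''(x) = -4
Since f''(x) = -4 < 0 for all x, f is concave on R.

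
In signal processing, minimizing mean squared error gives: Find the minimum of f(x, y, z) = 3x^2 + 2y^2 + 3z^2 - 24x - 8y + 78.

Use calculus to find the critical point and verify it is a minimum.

f(x,y,z) = 3x^2 + 2y^2 + 3z^2 - 24x - 8y + 78
df/dx = 6x + (-24) = 0 => x = 4
df/dy = 4y + (-8) = 0 => y = 2
df/dz = 6z + (0) = 0 => z = 0
f(4,2,0) = 3*(4)^2 + 2*(2)^2 + 3*(0)^2 + -24*(4) + -8*(2) + 78 = 22
Hessian is diagonal with entries 6, 4, 6 > 0, confirmed minimum.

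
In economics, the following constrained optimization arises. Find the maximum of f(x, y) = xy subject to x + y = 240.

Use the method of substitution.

Substitute y = 240 - x into f(x,y) = xy:
g(x) = x(240 - x) = 240x - x^2
g'(x) = 240 - 2x = 0  =>  x = 120
y = 240 - 120 = 120
Maximum value = 120 * 120 = 14400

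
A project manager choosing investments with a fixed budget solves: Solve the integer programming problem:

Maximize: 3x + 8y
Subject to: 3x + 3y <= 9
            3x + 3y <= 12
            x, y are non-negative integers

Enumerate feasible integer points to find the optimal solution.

Constraint 1: 3x + 3y <= 9
Constraint 2: 3x + 3y <= 12
Feasible x range (need y >= 0): 0 <= x <= min(9/3, 12/3) => x in {0, ..., 3}.
Enumerate feasible integer points row by row (the coefficient of y is 8 > 0, so for each x the largest feasible y gives the best value):
  x = 0: y <= min((9 - 3*0)/3, (12 - 3*0)/3) => y in {0, ..., 3}; best 3*0 + 8*3 = 24
  x = 1: y <= min((9 - 3*1)/3, (12 - 3*1)/3) => y in {0, ..., 2}; best 3*1 + 8*2 = 19
  x = 2: y <= min((9 - 3*2)/3, (12 - 3*2)/3) => y in {0, ..., 1}; best 3*2 + 8*1 = 14
  x = 3: y <= min((9 - 3*3)/3, (12 - 3*3)/3) => y in {0}; best 3*3 + 8*0 = 9
The maximum 3x + 8y = 24 is achieved at x = 0, y = 3.
Check: 3*0 + 3*3 = 9 <= 9 and 3*0 + 3*3 = 9 <= 12.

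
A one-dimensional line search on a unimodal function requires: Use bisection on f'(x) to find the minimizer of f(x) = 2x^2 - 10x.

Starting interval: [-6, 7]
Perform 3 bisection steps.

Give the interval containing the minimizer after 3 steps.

Finding critical point of f(x) = 2x^2 - 10x using bisection on f'(x) = 4x + -10.
f'(x) = 0 when x = 5/2.
Starting interval: [-6, 7]
Step 1: mid = 1/2, f'(mid) = -8, new interval = [1/2, 7]
Step 2: mid = 15/4, f'(mid) = 5, new interval = [1/2, 15/4]
Step 3: mid = 17/8, f'(mid) = -3/2, new interval = [17/8, 15/4]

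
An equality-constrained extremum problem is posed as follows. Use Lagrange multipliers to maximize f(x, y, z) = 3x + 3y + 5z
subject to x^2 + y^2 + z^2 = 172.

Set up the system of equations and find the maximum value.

Lagrange conditions: 3 = 2*lambda*x, 3 = 2*lambda*y, 5 = 2*lambda*z
So x:3 = y:3 = z:5, i.e. x = 3t, y = 3t, z = 5t
Constraint: t^2*(3^2 + 3^2 + 5^2) = 172
  t^2 * 43 = 172  =>  t = sqrt(4)
Maximum = 3*3t + 3*3t + 5*5t = 43*sqrt(4) = 86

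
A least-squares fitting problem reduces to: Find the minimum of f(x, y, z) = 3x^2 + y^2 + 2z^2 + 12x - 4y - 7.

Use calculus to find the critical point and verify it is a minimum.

f(x,y,z) = 3x^2 + y^2 + 2z^2 + 12x - 4y - 7
df/dx = 6x + (12) = 0 => x = -2
df/dy = 2y + (-4) = 0 => y = 2
df/dz = 4z + (0) = 0 => z = 0
f(-2,2,0) = 3*(-2)^2 + 1*(2)^2 + 2*(0)^2 + 12*(-2) + -4*(2) + -7 = -23
Hessian is diagonal with entries 6, 2, 4 > 0, confirmed minimum.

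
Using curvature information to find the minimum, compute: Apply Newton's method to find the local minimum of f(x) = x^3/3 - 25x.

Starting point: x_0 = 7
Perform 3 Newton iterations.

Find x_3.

f(x) = x^3/3 - 25x
f'(x) = x^2 - 25, f''(x) = 2x
Newton update: x_{n+1} = x_n - (x_n^2 - 25)/(2*x_n)
Step 1: x_0 = 7, f'=24, f''=14, x_1 = 37/7
Step 2: x_1 = 37/7, f'=144/49, f''=74/7, x_2 = 1297/259
Step 3: x_2 = 1297/259, f'=5184/67081, f''=2594/259, x_3 = 1679617/335923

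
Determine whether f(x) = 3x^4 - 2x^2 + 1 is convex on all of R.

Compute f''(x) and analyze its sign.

f(x) = 3x^4 - 2x^2 + 1
f'(x) = 12x^3 + -4x
f''(x) = 36x^2 + -4
f''(0) = -4 < 0, so not convex near x = 0
Therefore, f is not globally convex on R.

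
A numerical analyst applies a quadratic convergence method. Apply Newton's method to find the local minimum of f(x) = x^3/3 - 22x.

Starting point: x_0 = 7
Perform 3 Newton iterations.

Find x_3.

f(x) = x^3/3 - 22x
f'(x) = x^2 - 22, f''(x) = 2x
Newton update: x_{n+1} = x_n - (x_n^2 - 22)/(2*x_n)
Step 1: x_0 = 7, f'=27, f''=14, x_1 = 71/14
Step 2: x_1 = 71/14, f'=729/196, f''=71/7, x_2 = 9353/1988
Step 3: x_2 = 9353/1988, f'=531441/3952144, f''=9353/994, x_3 = 174425777/37187528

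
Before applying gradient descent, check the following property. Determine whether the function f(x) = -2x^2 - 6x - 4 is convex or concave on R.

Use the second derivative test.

f(x) = -2x^2 - 6x - 4
f'(x) = -4x - 6
f''(x) = -4
Since f''(x) = -4 < 0 for all x, f is concave on R.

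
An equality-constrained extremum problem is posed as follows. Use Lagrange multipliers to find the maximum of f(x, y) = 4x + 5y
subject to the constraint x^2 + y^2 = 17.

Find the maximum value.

Set up Lagrange conditions: grad f = lambda * grad g
  4 = 2*lambda*x
  5 = 2*lambda*y
From these: x/y = 4/5, so x = 4t, y = 5t for some t.
Substitute into constraint: (4t)^2 + (5t)^2 = 17
  t^2 * 41 = 17
  t = sqrt(17/41)
Maximum = 4*x + 5*y = (4^2 + 5^2)*t = 41 * sqrt(17/41) = sqrt(697)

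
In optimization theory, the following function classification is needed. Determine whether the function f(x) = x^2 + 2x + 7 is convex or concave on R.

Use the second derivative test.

f(x) = x^2 + 2x + 7
f'(x) = 2x + 2
f''(x) = 2
Since f''(x) = 2 > 0 for all x, f is convex on R.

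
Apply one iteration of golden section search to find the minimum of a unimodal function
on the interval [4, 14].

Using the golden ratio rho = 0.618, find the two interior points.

Golden section search on [4, 14].
Golden ratio rho = 0.618 (approx).
Interior points:
  x_1 = 4 + (1-0.618)*10 = 7.8200
  x_2 = 4 + 0.618*10 = 10.1800
Compare f(x_1) and f(x_2) to determine which subinterval to keep.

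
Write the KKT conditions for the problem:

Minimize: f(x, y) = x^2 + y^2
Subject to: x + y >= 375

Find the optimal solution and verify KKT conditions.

KKT conditions for min x^2 + y^2 s.t. x + y >= 375:
Stationarity: 2x = mu, 2y = mu
So x = y = mu/2.
Complementary slackness: mu*(x + y - 375) = 0
Primal feasibility: x + y >= 375; dual feasibility: mu >= 0
If mu = 0 then x = y = 0, but 0 + 0 < 375 is infeasible, so the constraint is active.
Constraint active: x + y = 2*(mu/2) = 375 => mu = 375
x = y = 375/2, f = 140625/2
Verify: stationarity 2*(375/2) = 375 = mu; primal 375/2 + 375/2 = 375 >= 375; dual mu = 375 >= 0; complementary slackness 375*(375 - 375) = 0. All KKT conditions hold.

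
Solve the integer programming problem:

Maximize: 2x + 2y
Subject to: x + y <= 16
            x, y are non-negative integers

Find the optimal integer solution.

Objective: 2x + 2y, constraint: x + y <= 16
Coefficient of x is 2 >= coefficient of y is 2, so allocate the entire budget to x.
Optimal: x = 16, y = 0, value = 32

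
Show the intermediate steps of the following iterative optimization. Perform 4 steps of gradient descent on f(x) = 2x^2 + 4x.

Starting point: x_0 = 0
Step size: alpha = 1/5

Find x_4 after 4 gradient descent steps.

f(x) = 2x^2 + 4x, f'(x) = 4x + (4)
Step 1: f'(0) = 4, x_1 = 0 - 1/5 * 4 = -4/5
Step 2: f'(-4/5) = 4/5, x_2 = -4/5 - 1/5 * 4/5 = -24/25
Step 3: f'(-24/25) = 4/25, x_3 = -24/25 - 1/5 * 4/25 = -124/125
Step 4: f'(-124/125) = 4/125, x_4 = -124/125 - 1/5 * 4/125 = -624/625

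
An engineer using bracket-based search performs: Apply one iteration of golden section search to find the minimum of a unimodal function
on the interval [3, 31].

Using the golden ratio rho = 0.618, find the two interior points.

Golden section search on [3, 31].
Golden ratio rho = 0.618 (approx).
Interior points:
  x_1 = 3 + (1-0.618)*28 = 13.6960
  x_2 = 3 + 0.618*28 = 20.3040
Compare f(x_1) and f(x_2) to determine which subinterval to keep.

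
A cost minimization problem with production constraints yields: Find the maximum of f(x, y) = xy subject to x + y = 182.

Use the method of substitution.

Substitute y = 182 - x into f(x,y) = xy:
g(x) = x(182 - x) = 182x - x^2
g'(x) = 182 - 2x = 0  =>  x = 91
y = 182 - 91 = 91
Maximum value = 91 * 91 = 8281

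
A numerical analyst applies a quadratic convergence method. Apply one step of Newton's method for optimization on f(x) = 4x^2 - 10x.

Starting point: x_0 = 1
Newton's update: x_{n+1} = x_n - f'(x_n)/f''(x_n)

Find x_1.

f(x) = 4x^2 - 10x
f'(x) = 8x + (-10), f''(x) = 8
Newton step: x_1 = x_0 - f'(x_0)/f''(x_0)
f'(1) = -2
x_1 = 1 - -2/8 = 5/4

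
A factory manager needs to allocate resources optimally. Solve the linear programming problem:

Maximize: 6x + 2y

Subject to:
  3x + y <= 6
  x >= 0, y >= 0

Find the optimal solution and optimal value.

The feasible region has vertices at [(0, 0), (2, 0), (0, 6)].
Checking objective 6x + 2y at each vertex:
  (0, 0): 6*0 + 2*0 = 0
  (2, 0): 6*2 + 2*0 = 12
  (0, 6): 6*0 + 2*6 = 12
Maximum is 12 at (2, 0).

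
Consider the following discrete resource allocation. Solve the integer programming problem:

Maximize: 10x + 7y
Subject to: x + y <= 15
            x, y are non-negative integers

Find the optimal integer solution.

Objective: 10x + 7y, constraint: x + y <= 15
Coefficient of x is 10 >= coefficient of y is 7, so allocate the entire budget to x.
Optimal: x = 15, y = 0, value = 150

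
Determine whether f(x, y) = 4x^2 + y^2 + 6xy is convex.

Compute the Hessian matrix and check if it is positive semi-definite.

f(x,y) = 4x^2 + y^2 + 6xy
Hessian H = [[8, 6], [6, 2]]
trace(H) = 10, det(H) = -20
Eigenvalues: (10 +/- sqrt(180)) / 2 = 11.71, -1.708
Since not both eigenvalues positive, f is neither convex nor concave.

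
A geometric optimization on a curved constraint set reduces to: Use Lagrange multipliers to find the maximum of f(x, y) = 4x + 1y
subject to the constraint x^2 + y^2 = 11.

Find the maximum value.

Set up Lagrange conditions: grad f = lambda * grad g
  4 = 2*lambda*x
  1 = 2*lambda*y
From these: x/y = 4/1, so x = 4t, y = 1t for some t.
Substitute into constraint: (4t)^2 + (1t)^2 = 11
  t^2 * 17 = 11
  t = sqrt(11/17)
Maximum = 4*x + 1*y = (4^2 + 1^2)*t = 17 * sqrt(11/17) = sqrt(187)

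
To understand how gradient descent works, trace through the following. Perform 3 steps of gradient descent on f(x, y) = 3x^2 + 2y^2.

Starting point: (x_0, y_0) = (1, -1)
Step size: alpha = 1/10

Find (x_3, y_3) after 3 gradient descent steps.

f(x,y) = 3x^2 + 2y^2
grad_x = 6x + 0y, grad_y = 4y + 0x
Step 1: grad = (6, -4), (2/5, -3/5)
Step 2: grad = (12/5, -12/5), (4/25, -9/25)
Step 3: grad = (24/25, -36/25), (8/125, -27/125)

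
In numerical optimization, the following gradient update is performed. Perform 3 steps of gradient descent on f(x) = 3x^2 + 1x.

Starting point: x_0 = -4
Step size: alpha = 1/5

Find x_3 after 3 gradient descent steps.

f(x) = 3x^2 + 1x, f'(x) = 6x + (1)
Step 1: f'(-4) = -23, x_1 = -4 - 1/5 * -23 = 3/5
Step 2: f'(3/5) = 23/5, x_2 = 3/5 - 1/5 * 23/5 = -8/25
Step 3: f'(-8/25) = -23/25, x_3 = -8/25 - 1/5 * -23/25 = -17/125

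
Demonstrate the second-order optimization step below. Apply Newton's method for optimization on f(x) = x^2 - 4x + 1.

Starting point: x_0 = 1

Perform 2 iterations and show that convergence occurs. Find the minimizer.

f(x) = x^2 - 4x + 1, f'(x) = 2x + (-4), f''(x) = 2
Step 1: f'(1) = -2, x_1 = 1 - -2/2 = 2
Step 2: f'(2) = 0, x_2 = 2 (converged)
Newton's method converges in 1 step for quadratics.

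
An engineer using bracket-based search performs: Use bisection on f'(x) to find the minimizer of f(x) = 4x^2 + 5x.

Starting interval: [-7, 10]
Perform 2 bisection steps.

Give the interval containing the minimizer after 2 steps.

Finding critical point of f(x) = 4x^2 + 5x using bisection on f'(x) = 8x + 5.
f'(x) = 0 when x = -5/8.
Starting interval: [-7, 10]
Step 1: mid = 3/2, f'(mid) = 17, new interval = [-7, 3/2]
Step 2: mid = -11/4, f'(mid) = -17, new interval = [-11/4, 3/2]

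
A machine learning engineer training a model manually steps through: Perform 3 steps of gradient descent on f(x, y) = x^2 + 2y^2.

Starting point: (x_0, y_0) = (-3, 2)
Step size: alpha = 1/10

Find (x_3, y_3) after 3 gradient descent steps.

f(x,y) = x^2 + 2y^2
grad_x = 2x + 0y, grad_y = 4y + 0x
Step 1: grad = (-6, 8), (-12/5, 6/5)
Step 2: grad = (-24/5, 24/5), (-48/25, 18/25)
Step 3: grad = (-96/25, 72/25), (-192/125, 54/125)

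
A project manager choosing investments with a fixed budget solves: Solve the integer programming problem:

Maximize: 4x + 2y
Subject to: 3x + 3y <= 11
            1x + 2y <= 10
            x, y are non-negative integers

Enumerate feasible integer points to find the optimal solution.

Constraint 1: 3x + 3y <= 11
Constraint 2: 1x + 2y <= 10
Feasible x range (need y >= 0): 0 <= x <= min(11/3, 10/1) => x in {0, ..., 3}.
Enumerate feasible integer points row by row (the coefficient of y is 2 > 0, so for each x the largest feasible y gives the best value):
  x = 0: y <= min((11 - 3*0)/3, (10 - 1*0)/2) => y in {0, ..., 3}; best 4*0 + 2*3 = 6
  x = 1: y <= min((11 - 3*1)/3, (10 - 1*1)/2) => y in {0, ..., 2}; best 4*1 + 2*2 = 8
  x = 2: y <= min((11 - 3*2)/3, (10 - 1*2)/2) => y in {0, ..., 1}; best 4*2 + 2*1 = 10
  x = 3: y <= min((11 - 3*3)/3, (10 - 1*3)/2) => y in {0}; best 4*3 + 2*0 = 12
The maximum 4x + 2y = 12 is achieved at x = 3, y = 0.
Check: 3*3 + 3*0 = 9 <= 11 and 1*3 + 2*0 = 3 <= 10.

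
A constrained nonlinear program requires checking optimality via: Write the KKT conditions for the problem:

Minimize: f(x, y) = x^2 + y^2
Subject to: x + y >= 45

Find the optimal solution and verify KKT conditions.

KKT conditions for min x^2 + y^2 s.t. x + y >= 45:
Stationarity: 2x = mu, 2y = mu
So x = y = mu/2.
Complementary slackness: mu*(x + y - 45) = 0
Primal feasibility: x + y >= 45; dual feasibility: mu >= 0
If mu = 0 then x = y = 0, but 0 + 0 < 45 is infeasible, so the constraint is active.
Constraint active: x + y = 2*(mu/2) = 45 => mu = 45
x = y = 45/2, f = 2025/2
Verify: stationarity 2*(45/2) = 45 = mu; primal 45/2 + 45/2 = 45 >= 45; dual mu = 45 >= 0; complementary slackness 45*(45 - 45) = 0. All KKT conditions hold.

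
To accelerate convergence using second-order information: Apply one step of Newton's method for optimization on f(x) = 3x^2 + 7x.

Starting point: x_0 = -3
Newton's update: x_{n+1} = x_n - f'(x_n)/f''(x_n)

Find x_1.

f(x) = 3x^2 + 7x
f'(x) = 6x + (7), f''(x) = 6
Newton step: x_1 = x_0 - f'(x_0)/f''(x_0)
f'(-3) = -11
x_1 = -3 - -11/6 = -7/6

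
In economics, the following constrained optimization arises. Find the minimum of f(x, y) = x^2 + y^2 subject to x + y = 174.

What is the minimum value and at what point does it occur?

Substitute y = 174 - x into f(x,y) = x^2 + y^2:
g(x) = x^2 + (174 - x)^2 = 2x^2 - 348x + 30276
g'(x) = 4x - 348 = 0  =>  x = 87
y = 174 - 87 = 87
Minimum value = 87^2 + 87^2 = 15138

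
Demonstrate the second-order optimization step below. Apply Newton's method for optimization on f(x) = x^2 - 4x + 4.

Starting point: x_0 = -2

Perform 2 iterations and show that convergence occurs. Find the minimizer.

f(x) = x^2 - 4x + 4, f'(x) = 2x + (-4), f''(x) = 2
Step 1: f'(-2) = -8, x_1 = -2 - -8/2 = 2
Step 2: f'(2) = 0, x_2 = 2 (converged)
Newton's method converges in 1 step for quadratics.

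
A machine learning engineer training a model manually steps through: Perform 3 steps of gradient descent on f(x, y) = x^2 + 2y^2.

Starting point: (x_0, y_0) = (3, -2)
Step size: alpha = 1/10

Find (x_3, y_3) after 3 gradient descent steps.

f(x,y) = x^2 + 2y^2
grad_x = 2x + 0y, grad_y = 4y + 0x
Step 1: grad = (6, -8), (12/5, -6/5)
Step 2: grad = (24/5, -24/5), (48/25, -18/25)
Step 3: grad = (96/25, -72/25), (192/125, -54/125)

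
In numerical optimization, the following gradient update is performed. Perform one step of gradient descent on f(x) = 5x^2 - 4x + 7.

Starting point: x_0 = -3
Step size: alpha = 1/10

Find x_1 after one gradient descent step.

f(x) = 5x^2 - 4x + 7
f'(x) = 10x - 4
f'(-3) = 10*-3 + (-4) = -34
x_1 = x_0 - alpha * f'(x_0) = -3 - 1/10 * -34 = 2/5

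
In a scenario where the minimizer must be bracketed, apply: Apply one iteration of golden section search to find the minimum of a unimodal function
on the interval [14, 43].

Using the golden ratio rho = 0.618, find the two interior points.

Golden section search on [14, 43].
Golden ratio rho = 0.618 (approx).
Interior points:
  x_1 = 14 + (1-0.618)*29 = 25.0780
  x_2 = 14 + 0.618*29 = 31.9220
Compare f(x_1) and f(x_2) to determine which subinterval to keep.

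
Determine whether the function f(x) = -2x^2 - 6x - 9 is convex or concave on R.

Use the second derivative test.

f(x) = -2x^2 - 6x - 9
f'(x) = -4x - 6
f''(x) = -4
Since f''(x) = -4 < 0 for all x, f is concave on R.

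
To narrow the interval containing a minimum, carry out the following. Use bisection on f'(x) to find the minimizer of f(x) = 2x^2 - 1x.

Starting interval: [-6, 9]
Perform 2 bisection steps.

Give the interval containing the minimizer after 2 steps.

Finding critical point of f(x) = 2x^2 - 1x using bisection on f'(x) = 4x + -1.
f'(x) = 0 when x = 1/4.
Starting interval: [-6, 9]
Step 1: mid = 3/2, f'(mid) = 5, new interval = [-6, 3/2]
Step 2: mid = -9/4, f'(mid) = -10, new interval = [-9/4, 3/2]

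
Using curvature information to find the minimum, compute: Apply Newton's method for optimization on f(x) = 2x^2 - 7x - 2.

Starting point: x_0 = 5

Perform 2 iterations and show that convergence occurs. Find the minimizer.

f(x) = 2x^2 - 7x - 2, f'(x) = 4x + (-7), f''(x) = 4
Step 1: f'(5) = 13, x_1 = 5 - 13/4 = 7/4
Step 2: f'(7/4) = 0, x_2 = 7/4 (converged)
Newton's method converges in 1 step for quadratics.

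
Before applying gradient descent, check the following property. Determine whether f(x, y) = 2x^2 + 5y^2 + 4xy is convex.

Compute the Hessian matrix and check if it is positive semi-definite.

f(x,y) = 2x^2 + 5y^2 + 4xy
Hessian H = [[4, 4], [4, 10]]
trace(H) = 14, det(H) = 24
Eigenvalues: (14 +/- sqrt(100)) / 2 = 12, 2
Since both eigenvalues > 0, f is convex.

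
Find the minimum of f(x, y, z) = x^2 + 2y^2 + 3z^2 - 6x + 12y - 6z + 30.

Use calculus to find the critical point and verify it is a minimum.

f(x,y,z) = x^2 + 2y^2 + 3z^2 - 6x + 12y - 6z + 30
df/dx = 2x + (-6) = 0 => x = 3
df/dy = 4y + (12) = 0 => y = -3
df/dz = 6z + (-6) = 0 => z = 1
f(3,-3,1) = 1*(3)^2 + 2*(-3)^2 + 3*(1)^2 + -6*(3) + 12*(-3) + -6*(1) + 30 = 0
Hessian is diagonal with entries 2, 4, 6 > 0, confirmed minimum.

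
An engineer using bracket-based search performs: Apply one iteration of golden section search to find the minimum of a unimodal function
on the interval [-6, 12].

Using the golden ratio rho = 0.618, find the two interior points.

Golden section search on [-6, 12].
Golden ratio rho = 0.618 (approx).
Interior points:
  x_1 = -6 + (1-0.618)*18 = 0.8760
  x_2 = -6 + 0.618*18 = 5.1240
Compare f(x_1) and f(x_2) to determine which subinterval to keep.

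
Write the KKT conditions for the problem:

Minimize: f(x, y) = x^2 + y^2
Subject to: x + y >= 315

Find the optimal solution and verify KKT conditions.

KKT conditions for min x^2 + y^2 s.t. x + y >= 315:
Stationarity: 2x = mu, 2y = mu
So x = y = mu/2.
Complementary slackness: mu*(x + y - 315) = 0
Primal feasibility: x + y >= 315; dual feasibility: mu >= 0
If mu = 0 then x = y = 0, but 0 + 0 < 315 is infeasible, so the constraint is active.
Constraint active: x + y = 2*(mu/2) = 315 => mu = 315
x = y = 315/2, f = 99225/2
Verify: stationarity 2*(315/2) = 315 = mu; primal 315/2 + 315/2 = 315 >= 315; dual mu = 315 >= 0; complementary slackness 315*(315 - 315) = 0. All KKT conditions hold.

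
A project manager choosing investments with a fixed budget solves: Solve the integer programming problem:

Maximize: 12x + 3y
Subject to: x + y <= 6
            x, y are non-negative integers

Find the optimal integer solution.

Objective: 12x + 3y, constraint: x + y <= 6
Coefficient of x is 12 >= coefficient of y is 3, so allocate the entire budget to x.
Optimal: x = 6, y = 0, value = 72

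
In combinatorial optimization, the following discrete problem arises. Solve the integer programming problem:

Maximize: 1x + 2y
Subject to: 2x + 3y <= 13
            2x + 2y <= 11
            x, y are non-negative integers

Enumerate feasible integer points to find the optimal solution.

Constraint 1: 2x + 3y <= 13
Constraint 2: 2x + 2y <= 11
Feasible x range (need y >= 0): 0 <= x <= min(13/2, 11/2) => x in {0, ..., 5}.
Enumerate feasible integer points row by row (the coefficient of y is 2 > 0, so for each x the largest feasible y gives the best value):
  x = 0: y <= min((13 - 2*0)/3, (11 - 2*0)/2) => y in {0, ..., 4}; best 1*0 + 2*4 = 8
  x = 1: y <= min((13 - 2*1)/3, (11 - 2*1)/2) => y in {0, ..., 3}; best 1*1 + 2*3 = 7
  x = 2: y <= min((13 - 2*2)/3, (11 - 2*2)/2) => y in {0, ..., 3}; best 1*2 + 2*3 = 8
  x = 3: y <= min((13 - 2*3)/3, (11 - 2*3)/2) => y in {0, ..., 2}; best 1*3 + 2*2 = 7
  x = 4: y <= min((13 - 2*4)/3, (11 - 2*4)/2) => y in {0, ..., 1}; best 1*4 + 2*1 = 6
  x = 5: y <= min((13 - 2*5)/3, (11 - 2*5)/2) => y in {0}; best 1*5 + 2*0 = 5
The maximum 1x + 2y = 8 is achieved at x = 0, y = 4.
(The same value 8 is also attained at (2, 3).)
Check: 2*0 + 3*4 = 12 <= 13 and 2*0 + 2*4 = 8 <= 11.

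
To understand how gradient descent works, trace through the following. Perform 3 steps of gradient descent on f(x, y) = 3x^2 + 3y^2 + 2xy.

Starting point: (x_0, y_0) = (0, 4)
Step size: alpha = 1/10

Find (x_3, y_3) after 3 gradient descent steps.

f(x,y) = 3x^2 + 3y^2 + 2xy
grad_x = 6x + 2y, grad_y = 6y + 2x
Step 1: grad = (8, 24), (-4/5, 8/5)
Step 2: grad = (-8/5, 8), (-16/25, 4/5)
Step 3: grad = (-56/25, 88/25), (-52/125, 56/125)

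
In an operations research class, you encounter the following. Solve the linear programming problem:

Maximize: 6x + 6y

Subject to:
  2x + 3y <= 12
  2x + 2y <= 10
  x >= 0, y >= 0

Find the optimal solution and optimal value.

Feasible vertices: (0, 0), (0, 4), (3, 2), (5, 0)
Objective 6x + 6y at each:
  (0, 0): 0
  (0, 4): 24
  (3, 2): 30
  (5, 0): 30
Maximum is 30 at (3, 2).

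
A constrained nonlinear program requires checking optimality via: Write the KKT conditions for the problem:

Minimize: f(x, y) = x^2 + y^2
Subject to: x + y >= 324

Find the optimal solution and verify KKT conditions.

KKT conditions for min x^2 + y^2 s.t. x + y >= 324:
Stationarity: 2x = mu, 2y = mu
So x = y = mu/2.
Complementary slackness: mu*(x + y - 324) = 0
Primal feasibility: x + y >= 324; dual feasibility: mu >= 0
If mu = 0 then x = y = 0, but 0 + 0 < 324 is infeasible, so the constraint is active.
Constraint active: x + y = 2*(mu/2) = 324 => mu = 324
x = y = 162, f = 52488
Verify: stationarity 2*162 = 324 = mu; primal 162 + 162 = 324 >= 324; dual mu = 324 >= 0; complementary slackness 324*(324 - 324) = 0. All KKT conditions hold.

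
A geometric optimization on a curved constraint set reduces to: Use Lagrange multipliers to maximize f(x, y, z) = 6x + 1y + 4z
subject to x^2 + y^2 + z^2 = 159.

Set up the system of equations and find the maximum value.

Lagrange conditions: 6 = 2*lambda*x, 1 = 2*lambda*y, 4 = 2*lambda*z
So x:6 = y:1 = z:4, i.e. x = 6t, y = 1t, z = 4t
Constraint: t^2*(6^2 + 1^2 + 4^2) = 159
  t^2 * 53 = 159  =>  t = sqrt(3)
Maximum = 6*6t + 1*1t + 4*4t = 53*sqrt(3) = sqrt(8427)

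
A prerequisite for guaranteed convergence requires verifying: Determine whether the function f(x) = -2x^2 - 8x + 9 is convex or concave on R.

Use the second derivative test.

f(x) = -2x^2 - 8x + 9
f'(x) = -4x - 8
f''(x) = -4
Since f''(x) = -4 < 0 for all x, f is concave on R.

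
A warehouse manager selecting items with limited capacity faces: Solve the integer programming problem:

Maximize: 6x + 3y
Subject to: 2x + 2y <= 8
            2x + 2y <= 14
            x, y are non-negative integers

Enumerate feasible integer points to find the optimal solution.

Constraint 1: 2x + 2y <= 8
Constraint 2: 2x + 2y <= 14
Feasible x range (need y >= 0): 0 <= x <= min(8/2, 14/2) => x in {0, ..., 4}.
Enumerate feasible integer points row by row (the coefficient of y is 3 > 0, so for each x the largest feasible y gives the best value):
  x = 0: y <= min((8 - 2*0)/2, (14 - 2*0)/2) => y in {0, ..., 4}; best 6*0 + 3*4 = 12
  x = 1: y <= min((8 - 2*1)/2, (14 - 2*1)/2) => y in {0, ..., 3}; best 6*1 + 3*3 = 15
  x = 2: y <= min((8 - 2*2)/2, (14 - 2*2)/2) => y in {0, ..., 2}; best 6*2 + 3*2 = 18
  x = 3: y <= min((8 - 2*3)/2, (14 - 2*3)/2) => y in {0, ..., 1}; best 6*3 + 3*1 = 21
  x = 4: y <= min((8 - 2*4)/2, (14 - 2*4)/2) => y in {0}; best 6*4 + 3*0 = 24
The maximum 6x + 3y = 24 is achieved at x = 4, y = 0.
Check: 2*4 + 2*0 = 8 <= 8 and 2*4 + 2*0 = 8 <= 14.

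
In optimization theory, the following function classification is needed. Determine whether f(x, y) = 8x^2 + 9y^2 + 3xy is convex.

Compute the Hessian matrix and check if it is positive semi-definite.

f(x,y) = 8x^2 + 9y^2 + 3xy
Hessian H = [[16, 3], [3, 18]]
trace(H) = 34, det(H) = 279
Eigenvalues: (34 +/- sqrt(40)) / 2 = 20.16, 13.84
Since both eigenvalues > 0, f is convex.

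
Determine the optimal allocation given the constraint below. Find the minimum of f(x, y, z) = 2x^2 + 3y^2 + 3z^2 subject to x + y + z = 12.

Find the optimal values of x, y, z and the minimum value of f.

Using Lagrange multipliers on f = 2x^2 + 3y^2 + 3z^2 with constraint x + y + z = 12:
Conditions: 2*2*x = lambda, 2*3*y = lambda, 2*3*z = lambda
So x = lambda/4, y = lambda/6, z = lambda/6
Substituting into constraint: lambda * (7/12) = 12
lambda = 144/7
x = 36/7, y = 24/7, z = 24/7
Minimum value = 864/7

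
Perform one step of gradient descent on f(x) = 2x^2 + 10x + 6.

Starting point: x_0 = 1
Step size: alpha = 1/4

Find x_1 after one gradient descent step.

f(x) = 2x^2 + 10x + 6
f'(x) = 4x + 10
f'(1) = 4*1 + (10) = 14
x_1 = x_0 - alpha * f'(x_0) = 1 - 1/4 * 14 = -5/2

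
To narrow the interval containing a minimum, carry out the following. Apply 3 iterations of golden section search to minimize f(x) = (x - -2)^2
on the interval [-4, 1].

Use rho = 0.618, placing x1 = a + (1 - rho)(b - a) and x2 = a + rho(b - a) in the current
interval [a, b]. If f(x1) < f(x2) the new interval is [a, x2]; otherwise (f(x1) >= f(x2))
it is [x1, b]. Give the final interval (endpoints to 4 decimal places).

Golden section search for min of f(x) = (x - -2)^2 on [-4, 1].
Each step: x1 = a + (1 - rho)(b - a), x2 = a + rho(b - a); if f(x1) < f(x2) keep [a, x2], otherwise keep [x1, b].
Step 1: [-4.0000, 1.0000], x1=-2.0900 (f=0.0081), x2=-0.9100 (f=1.1881); f(x1) < f(x2) => keep [-4.0000, -0.9100]
Step 2: [-4.0000, -0.9100], x1=-2.8196 (f=0.6718), x2=-2.0904 (f=0.0082); f(x1) > f(x2) => keep [-2.8196, -0.9100]
Step 3: [-2.8196, -0.9100], x1=-2.0901 (f=0.0081), x2=-1.6395 (f=0.1300); f(x1) < f(x2) => keep [-2.8196, -1.6395]
Final interval: [-2.8196, -1.6395]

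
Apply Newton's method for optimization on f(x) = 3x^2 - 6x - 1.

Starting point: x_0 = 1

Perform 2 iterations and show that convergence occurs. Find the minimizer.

f(x) = 3x^2 - 6x - 1, f'(x) = 6x + (-6), f''(x) = 6
Step 1: f'(1) = 0, x_1 = 1 - 0/6 = 1
Step 2: f'(1) = 0, x_2 = 1 (converged)
Newton's method converges in 1 step for quadratics.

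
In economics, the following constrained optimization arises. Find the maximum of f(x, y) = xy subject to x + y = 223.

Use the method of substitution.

Substitute y = 223 - x into f(x,y) = xy:
g(x) = x(223 - x) = 223x - x^2
g'(x) = 223 - 2x = 0  =>  x = 223/2
y = 223 - 223/2 = 223/2
Maximum value = (223/2) * (223/2) = 49729/4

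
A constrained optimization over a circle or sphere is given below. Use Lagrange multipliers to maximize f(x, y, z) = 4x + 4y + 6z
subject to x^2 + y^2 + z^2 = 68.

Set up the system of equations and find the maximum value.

Lagrange conditions: 4 = 2*lambda*x, 4 = 2*lambda*y, 6 = 2*lambda*z
So x:4 = y:4 = z:6, i.e. x = 4t, y = 4t, z = 6t
Constraint: t^2*(4^2 + 4^2 + 6^2) = 68
  t^2 * 68 = 68  =>  t = sqrt(1)
Maximum = 4*4t + 4*4t + 6*6t = 68*sqrt(1) = 68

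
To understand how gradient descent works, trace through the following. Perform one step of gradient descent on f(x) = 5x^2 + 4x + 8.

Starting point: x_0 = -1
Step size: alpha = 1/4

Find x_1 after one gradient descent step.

f(x) = 5x^2 + 4x + 8
f'(x) = 10x + 4
f'(-1) = 10*-1 + (4) = -6
x_1 = x_0 - alpha * f'(x_0) = -1 - 1/4 * -6 = 1/2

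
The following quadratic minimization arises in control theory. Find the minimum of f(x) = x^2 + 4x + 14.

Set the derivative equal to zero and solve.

f(x) = x^2 + 4x + 14
f'(x) = 2x + (4) = 0
x = -4/2 = -2
f(-2) = 10
Since f''(x) = 2 > 0, this is a minimum.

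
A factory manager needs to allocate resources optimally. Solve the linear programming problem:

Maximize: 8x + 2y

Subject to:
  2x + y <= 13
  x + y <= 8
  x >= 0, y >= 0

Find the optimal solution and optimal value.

Feasible vertices: (0, 0), (0, 8), (5, 3), (13/2, 0)
Objective 8x + 2y at each:
  (0, 0): 0
  (0, 8): 16
  (5, 3): 46
  (13/2, 0): 52
Maximum is 52 at (13/2, 0).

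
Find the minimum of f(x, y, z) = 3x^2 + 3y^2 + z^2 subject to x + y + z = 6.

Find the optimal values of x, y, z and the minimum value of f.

Using Lagrange multipliers on f = 3x^2 + 3y^2 + z^2 with constraint x + y + z = 6:
Conditions: 2*3*x = lambda, 2*3*y = lambda, 2*1*z = lambda
So x = lambda/6, y = lambda/6, z = lambda/2
Substituting into constraint: lambda * (5/6) = 6
lambda = 36/5
x = 6/5, y = 6/5, z = 18/5
Minimum value = 108/5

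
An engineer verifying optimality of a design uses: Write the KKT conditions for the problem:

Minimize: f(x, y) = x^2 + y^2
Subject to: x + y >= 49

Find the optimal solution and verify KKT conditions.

KKT conditions for min x^2 + y^2 s.t. x + y >= 49:
Stationarity: 2x = mu, 2y = mu
So x = y = mu/2.
Complementary slackness: mu*(x + y - 49) = 0
Primal feasibility: x + y >= 49; dual feasibility: mu >= 0
If mu = 0 then x = y = 0, but 0 + 0 < 49 is infeasible, so the constraint is active.
Constraint active: x + y = 2*(mu/2) = 49 => mu = 49
x = y = 49/2, f = 2401/2
Verify: stationarity 2*(49/2) = 49 = mu; primal 49/2 + 49/2 = 49 >= 49; dual mu = 49 >= 0; complementary slackness 49*(49 - 49) = 0. All KKT conditions hold.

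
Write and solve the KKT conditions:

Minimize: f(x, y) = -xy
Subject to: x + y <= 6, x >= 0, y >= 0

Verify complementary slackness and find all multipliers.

Problem: min -xy s.t. x + y <= 6 (multiplier lambda), x >= 0 (mu_x), y >= 0 (mu_y)
KKT stationarity: -y + lambda - mu_x = 0, -x + lambda - mu_y = 0, with lambda, mu_x, mu_y >= 0
Complementary slackness: lambda*(x + y - 6) = 0, mu_x*x = 0, mu_y*y = 0
If lambda = 0: y = -mu_x <= 0 and x = -mu_y <= 0 force x = y = 0 with f = 0; but x = y = 3 is feasible with f = -9 < 0, so this is not the minimum. Hence lambda > 0 and x + y = 6.
Try x > 0, y > 0 (so mu_x = mu_y = 0): y = lambda, x = lambda => x = y = lambda
x + y = 6 => 2*lambda = 6 => lambda = 3
x* = y* = 3 > 0, consistent with mu_x = mu_y = 0.
(Any feasible point with x = 0 or y = 0 has f = 0 > -9, so the minimum is not on those boundaries.)
min(-xy) = -9 (i.e. max xy = 9)
Multipliers: lambda = 3, mu_x = 0, mu_y = 0
Complementary slackness: lambda*(x + y - 6) = 3*(3 + 3 - 6) = 0, mu_x*x = 0*3 = 0, mu_y*y = 0*3 = 0. Satisfied.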